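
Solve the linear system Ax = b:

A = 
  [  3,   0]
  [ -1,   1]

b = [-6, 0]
x = [-2, -2]

Row reduce the augmented matrix [A|b]:
R2 → R2 + (1/3)·R1
REF = 
  [  3,   0,  -6]
  [  0,   1,  -2]

Back-substitution:
x₂ = (-2) / 1 = -2
x₁ = (-6 - (0)(-2)) / 3 = -2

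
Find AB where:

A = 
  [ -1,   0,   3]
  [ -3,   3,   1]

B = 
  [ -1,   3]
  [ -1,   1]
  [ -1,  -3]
A is 2×3 and B is 3×2, so AB is 2×2. Each entry is (row of A)·(column of B):
AB[1,1] = (-1)(-1) + (0)(-1) + (3)(-1) = -2
AB[1,2] = (-1)(3) + (0)(1) + (3)(-3) = -12
AB[2,1] = (-3)(-1) + (3)(-1) + (1)(-1) = -1
AB[2,2] = (-3)(3) + (3)(1) + (1)(-3) = -9

AB = 
  [ -2, -12]
  [ -1,  -9]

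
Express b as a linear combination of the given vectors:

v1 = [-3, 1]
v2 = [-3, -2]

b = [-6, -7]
c1 = -1, c2 = 3

b = -1·v1 + 3·v2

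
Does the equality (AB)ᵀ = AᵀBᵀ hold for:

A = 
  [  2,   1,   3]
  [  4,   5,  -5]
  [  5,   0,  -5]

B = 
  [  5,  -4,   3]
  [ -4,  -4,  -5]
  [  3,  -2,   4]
No

(AB)ᵀ = 
  [ 15, -15,  10]
  [-18, -26, -10]
  [ 13, -33,  -5]

AᵀBᵀ = 
  [  9, -49,  18]
  [-15, -24,  -7]
  [ 20,  33,  -1]

The two matrices differ, so (AB)ᵀ ≠ AᵀBᵀ in general. The correct identity is (AB)ᵀ = BᵀAᵀ.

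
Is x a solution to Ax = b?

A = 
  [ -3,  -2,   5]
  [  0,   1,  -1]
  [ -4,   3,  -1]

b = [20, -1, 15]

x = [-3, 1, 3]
No

Ax = [22, -2, 12] ≠ b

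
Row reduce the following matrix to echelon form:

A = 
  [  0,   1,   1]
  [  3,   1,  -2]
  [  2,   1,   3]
Row operations:
Swap R1 ↔ R2
R3 → R3 - (2/3)·R1
R3 → R3 - (1/3)·R2

Resulting echelon form:
REF = 
  [  3,   1,  -2]
  [  0,   1,   1]
  [  0,   0,   4]

Rank = 3 (number of non-zero pivot rows).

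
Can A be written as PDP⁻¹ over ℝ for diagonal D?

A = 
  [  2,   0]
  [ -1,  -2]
Yes

tr(A) = 0, det(A) = -4
Characteristic polynomial: λ² - tr(A)λ + det(A) = λ² - 4
λ² - 4 = (λ + 2)(λ - 2)
Eigenvalues: 2, -2
λ=-2: alg. mult. = 1, geom. mult. = 2 - rank(A - (-2)I) = 2 - 1 = 1
λ=2: alg. mult. = 1, geom. mult. = 2 - rank(A - (2)I) = 2 - 1 = 1
Sum of geometric multiplicities equals n, so A has n independent eigenvectors.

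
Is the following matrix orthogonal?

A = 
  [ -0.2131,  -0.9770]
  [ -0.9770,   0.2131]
Yes

AᵀA = 
  [  0.9999,   0]
  [  0,   0.9999]
≈ I (equal to I up to the 4-dp rounding of the entries)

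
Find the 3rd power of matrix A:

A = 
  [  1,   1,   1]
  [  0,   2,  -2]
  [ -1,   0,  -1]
A² = A·A:
A²[1,1] = (1)(1) + (1)(0) + (1)(-1) = 0
A²[1,2] = (1)(1) + (1)(2) + (1)(0) = 3
A²[1,3] = (1)(1) + (1)(-2) + (1)(-1) = -2
A²[2,1] = (0)(1) + (2)(0) + (-2)(-1) = 2
A²[2,2] = (0)(1) + (2)(2) + (-2)(0) = 4
A²[2,3] = (0)(1) + (2)(-2) + (-2)(-1) = -2
A²[3,1] = (-1)(1) + (0)(0) + (-1)(-1) = 0
A²[3,2] = (-1)(1) + (0)(2) + (-1)(0) = -1
A²[3,3] = (-1)(1) + (0)(-2) + (-1)(-1) = 0
A² = 
  [  0,   3,  -2]
  [  2,   4,  -2]
  [  0,  -1,   0]

A^3 = A^2·A:
A^3[1,1] = (0)(1) + (3)(0) + (-2)(-1) = 2
A^3[1,2] = (0)(1) + (3)(2) + (-2)(0) = 6
A^3[1,3] = (0)(1) + (3)(-2) + (-2)(-1) = -4
A^3[2,1] = (2)(1) + (4)(0) + (-2)(-1) = 4
A^3[2,2] = (2)(1) + (4)(2) + (-2)(0) = 10
A^3[2,3] = (2)(1) + (4)(-2) + (-2)(-1) = -4
A^3[3,1] = (0)(1) + (-1)(0) + (0)(-1) = 0
A^3[3,2] = (0)(1) + (-1)(2) + (0)(0) = -2
A^3[3,3] = (0)(1) + (-1)(-2) + (0)(-1) = 2
A^3 = 
  [  2,   6,  -4]
  [  4,  10,  -4]
  [  0,  -2,   2]

Therefore
A^3 = 
  [  2,   6,  -4]
  [  4,  10,  -4]
  [  0,  -2,   2]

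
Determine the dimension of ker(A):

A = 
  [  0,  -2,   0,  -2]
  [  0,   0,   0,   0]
nullity(A) = 3

Row reduce:
(no row operations needed)
REF = 
  [  0,  -2,   0,  -2]
  [  0,   0,   0,   0]
Pivot columns: 2 → 1 pivot.
rank(A) = 1, so nullity(A) = 4 - 1 = 3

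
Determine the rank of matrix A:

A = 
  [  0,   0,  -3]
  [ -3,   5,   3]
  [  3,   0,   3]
Row reduce:
Swap R1 ↔ R2
R3 → R3 + (1)·R1
Swap R2 ↔ R3
REF = 
  [ -3,   5,   3]
  [  0,   5,   6]
  [  0,   0,  -3]
Pivot columns: 1, 2, 3 → 3 pivots.

rank(A) = 3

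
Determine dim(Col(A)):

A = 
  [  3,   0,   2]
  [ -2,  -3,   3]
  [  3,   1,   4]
dim(Col(A)) = 3

Row reduce:
R2 → R2 + (2/3)·R1
R3 → R3 - (1)·R1
R3 → R3 + (1/3)·R2
REF = 
  [   3,    0,    2]
  [   0,   -3, 13/3]
  [   0,    0, 31/9]
Pivot columns: 1, 2, 3 → 3 pivots.
dim(Col(A)) = number of pivot columns = 3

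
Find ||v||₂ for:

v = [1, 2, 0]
2.236

||v||₂ = √((1)² + (2)² + (0)²) = √5 = 2.236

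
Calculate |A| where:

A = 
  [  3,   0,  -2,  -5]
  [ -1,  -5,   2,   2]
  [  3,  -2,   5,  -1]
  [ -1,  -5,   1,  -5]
621

Cofactor expansion along row 1: det(A) = a₁₁M₁₁ - a₁₂M₁₂ + a₁₃M₁₃ - a₁₄M₁₄

M₁₁ = det[[-5, 2, 2]; [-2, 5, -1]; [-5, 1, -5]]
  = (-5)·((5)(-5) - (-1)(1)) - (2)·((-2)(-5) - (-1)(-5)) + (2)·((-2)(1) - (5)(-5))
  = (-5)(-24) - (2)(5) + (2)(23)
  = 156
M₁₂ = det[[-1, 2, 2]; [3, 5, -1]; [-1, 1, -5]]
  = (-1)·((5)(-5) - (-1)(1)) - (2)·((3)(-5) - (-1)(-1)) + (2)·((3)(1) - (5)(-1))
  = (-1)(-24) - (2)(-16) + (2)(8)
  = 72
M₁₃ = det[[-1, -5, 2]; [3, -2, -1]; [-1, -5, -5]]
  = (-1)·((-2)(-5) - (-1)(-5)) - (-5)·((3)(-5) - (-1)(-1)) + (2)·((3)(-5) - (-2)(-1))
  = (-1)(5) - (-5)(-16) + (2)(-17)
  = -119
M₁₄ = det[[-1, -5, 2]; [3, -2, 5]; [-1, -5, 1]]
  = (-1)·((-2)(1) - (5)(-5)) - (-5)·((3)(1) - (5)(-1)) + (2)·((3)(-5) - (-2)(-1))
  = (-1)(23) - (-5)(8) + (2)(-17)
  = -17

det(A) = (3)(156) - (0)(72) + (-2)(-119) - (-5)(-17) = 621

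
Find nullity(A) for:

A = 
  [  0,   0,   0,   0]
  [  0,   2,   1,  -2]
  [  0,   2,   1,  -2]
nullity(A) = 3

Row reduce:
Swap R1 ↔ R2
R3 → R3 - (1)·R1
REF = 
  [  0,   2,   1,  -2]
  [  0,   0,   0,   0]
  [  0,   0,   0,   0]
Pivot columns: 2 → 1 pivot.
rank(A) = 1, so nullity(A) = 4 - 1 = 3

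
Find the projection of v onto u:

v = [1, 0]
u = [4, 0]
v·u = (1)(4) + (0)(0) = 4
u·u = (4)² + (0)² = 16
proj_u(v) = (v·u / u·u) × u = (4/16) × u = (1/4) × u

proj_u(v) = [1, 0]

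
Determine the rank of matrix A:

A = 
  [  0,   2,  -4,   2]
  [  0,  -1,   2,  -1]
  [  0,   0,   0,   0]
Row reduce:
R2 → R2 + (1/2)·R1
REF = 
  [  0,   2,  -4,   2]
  [  0,   0,   0,   0]
  [  0,   0,   0,   0]
Pivot columns: 2 → 1 pivot.

rank(A) = 1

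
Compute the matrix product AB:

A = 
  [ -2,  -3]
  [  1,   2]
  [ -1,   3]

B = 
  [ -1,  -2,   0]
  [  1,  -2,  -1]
AB = 
  [ -1,  10,   3]
  [  1,  -6,  -2]
  [  4,  -4,  -3]

A is 3×2 and B is 2×3, so AB is 3×3. Each entry is (row of A)·(column of B):
AB[1,1] = (-2)(-1) + (-3)(1) = -1
AB[1,2] = (-2)(-2) + (-3)(-2) = 10
AB[1,3] = (-2)(0) + (-3)(-1) = 3
AB[2,1] = (1)(-1) + (2)(1) = 1
AB[2,2] = (1)(-2) + (2)(-2) = -6
AB[2,3] = (1)(0) + (2)(-1) = -2
AB[3,1] = (-1)(-1) + (3)(1) = 4
AB[3,2] = (-1)(-2) + (3)(-2) = -4
AB[3,3] = (-1)(0) + (3)(-1) = -3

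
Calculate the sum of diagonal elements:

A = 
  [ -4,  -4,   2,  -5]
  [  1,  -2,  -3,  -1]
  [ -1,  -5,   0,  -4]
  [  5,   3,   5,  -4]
-10

tr(A) = -4 + -2 + 0 + -4 = -10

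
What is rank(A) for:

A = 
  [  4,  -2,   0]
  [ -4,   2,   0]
rank(A) = 1

Row reduce:
R2 → R2 + (1)·R1
REF = 
  [  4,  -2,   0]
  [  0,   0,   0]
Pivot columns: 1 → 1 pivot.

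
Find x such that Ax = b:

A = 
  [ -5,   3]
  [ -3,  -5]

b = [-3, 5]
Row reduce the augmented matrix [A|b]:
R2 → R2 - (3/5)·R1
REF = 
  [   -5,     3,    -3]
  [    0, -34/5,  34/5]

Back-substitution:
x₂ = (34/5) / (-34/5) = -1
x₁ = (-3 - (3)(-1)) / (-5) = 0

x = [0, -1]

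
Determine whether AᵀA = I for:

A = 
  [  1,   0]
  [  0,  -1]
Yes

AᵀA = 
  [  1,   0]
  [  0,   1]
= I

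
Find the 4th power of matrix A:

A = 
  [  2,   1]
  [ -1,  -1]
A² = A·A:
A²[1,1] = (2)(2) + (1)(-1) = 3
A²[1,2] = (2)(1) + (1)(-1) = 1
A²[2,1] = (-1)(2) + (-1)(-1) = -1
A²[2,2] = (-1)(1) + (-1)(-1) = 0
A² = 
  [  3,   1]
  [ -1,   0]

A^3 = A^2·A:
A^3[1,1] = (3)(2) + (1)(-1) = 5
A^3[1,2] = (3)(1) + (1)(-1) = 2
A^3[2,1] = (-1)(2) + (0)(-1) = -2
A^3[2,2] = (-1)(1) + (0)(-1) = -1
A^3 = 
  [  5,   2]
  [ -2,  -1]

A^4 = A^3·A:
A^4[1,1] = (5)(2) + (2)(-1) = 8
A^4[1,2] = (5)(1) + (2)(-1) = 3
A^4[2,1] = (-2)(2) + (-1)(-1) = -3
A^4[2,2] = (-2)(1) + (-1)(-1) = -1
A^4 = 
  [  8,   3]
  [ -3,  -1]

Therefore
A^4 = 
  [  8,   3]
  [ -3,  -1]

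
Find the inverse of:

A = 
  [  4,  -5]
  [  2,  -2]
det(A) = (4)(-2) - (-5)(2) = 2
For a 2×2 matrix, A⁻¹ = (1/det(A)) · [[d, -b], [-c, a]]
    = (1/2) · [[-2, 5], [-2, 4]]

A⁻¹ = 
  [ -1, 5/2]
  [ -1,   2]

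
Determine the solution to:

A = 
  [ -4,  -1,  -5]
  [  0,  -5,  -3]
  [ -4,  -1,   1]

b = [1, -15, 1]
x = [-1, 3, 0]

Row reduce the augmented matrix [A|b]:
R3 → R3 - (1)·R1
REF = 
  [ -4,  -1,  -5,   1]
  [  0,  -5,  -3, -15]
  [  0,   0,   6,   0]

Back-substitution:
x₃ = 0 / 6 = 0
x₂ = (-15 - (-3)(0)) / (-5) = 3
x₁ = (1 - (-1)(3) - (-5)(0)) / (-4) = -1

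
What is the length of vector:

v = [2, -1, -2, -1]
3.162

||v||₂ = √((2)² + (-1)² + (-2)² + (-1)²) = √10 = 3.162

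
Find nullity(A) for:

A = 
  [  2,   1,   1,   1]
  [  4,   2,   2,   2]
nullity(A) = 3

Row reduce:
R2 → R2 - (2)·R1
REF = 
  [  2,   1,   1,   1]
  [  0,   0,   0,   0]
Pivot columns: 1 → 1 pivot.
rank(A) = 1, so nullity(A) = 4 - 1 = 3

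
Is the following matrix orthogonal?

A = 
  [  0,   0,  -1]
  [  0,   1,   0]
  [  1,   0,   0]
Yes

AᵀA = 
  [  1,   0,   0]
  [  0,   1,   0]
  [  0,   0,   1]
= I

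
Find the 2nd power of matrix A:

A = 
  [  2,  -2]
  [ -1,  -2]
A² = A·A:
A²[1,1] = (2)(2) + (-2)(-1) = 6
A²[1,2] = (2)(-2) + (-2)(-2) = 0
A²[2,1] = (-1)(2) + (-2)(-1) = 0
A²[2,2] = (-1)(-2) + (-2)(-2) = 6
A² = 
  [  6,   0]
  [  0,   6]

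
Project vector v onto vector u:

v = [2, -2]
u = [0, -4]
proj_u(v) = [0, -2]

v·u = (2)(0) + (-2)(-4) = 8
u·u = (0)² + (-4)² = 16
proj_u(v) = (v·u / u·u) × u = (8/16) × u = (1/2) × u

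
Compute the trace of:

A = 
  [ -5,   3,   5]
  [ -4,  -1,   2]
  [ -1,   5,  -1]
-7

tr(A) = -5 + -1 + -1 = -7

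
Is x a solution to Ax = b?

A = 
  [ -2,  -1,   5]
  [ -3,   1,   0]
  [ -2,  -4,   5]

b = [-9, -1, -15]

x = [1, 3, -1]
No

Ax = [-10, 0, -19] ≠ b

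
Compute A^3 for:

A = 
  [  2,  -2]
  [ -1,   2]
A² = A·A:
A²[1,1] = (2)(2) + (-2)(-1) = 6
A²[1,2] = (2)(-2) + (-2)(2) = -8
A²[2,1] = (-1)(2) + (2)(-1) = -4
A²[2,2] = (-1)(-2) + (2)(2) = 6
A² = 
  [  6,  -8]
  [ -4,   6]

A^3 = A^2·A:
A^3[1,1] = (6)(2) + (-8)(-1) = 20
A^3[1,2] = (6)(-2) + (-8)(2) = -28
A^3[2,1] = (-4)(2) + (6)(-1) = -14
A^3[2,2] = (-4)(-2) + (6)(2) = 20
A^3 = 
  [ 20, -28]
  [-14,  20]

Therefore
A^3 = 
  [ 20, -28]
  [-14,  20]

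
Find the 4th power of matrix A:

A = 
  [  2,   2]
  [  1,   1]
A^4 = 
  [ 54,  54]
  [ 27,  27]

A² = A·A:
A²[1,1] = (2)(2) + (2)(1) = 6
A²[1,2] = (2)(2) + (2)(1) = 6
A²[2,1] = (1)(2) + (1)(1) = 3
A²[2,2] = (1)(2) + (1)(1) = 3
A² = 
  [  6,   6]
  [  3,   3]

A^3 = A^2·A:
A^3[1,1] = (6)(2) + (6)(1) = 18
A^3[1,2] = (6)(2) + (6)(1) = 18
A^3[2,1] = (3)(2) + (3)(1) = 9
A^3[2,2] = (3)(2) + (3)(1) = 9
A^3 = 
  [ 18,  18]
  [  9,   9]

A^4 = A^3·A:
A^4[1,1] = (18)(2) + (18)(1) = 54
A^4[1,2] = (18)(2) + (18)(1) = 54
A^4[2,1] = (9)(2) + (9)(1) = 27
A^4[2,2] = (9)(2) + (9)(1) = 27
A^4 = 
  [ 54,  54]
  [ 27,  27]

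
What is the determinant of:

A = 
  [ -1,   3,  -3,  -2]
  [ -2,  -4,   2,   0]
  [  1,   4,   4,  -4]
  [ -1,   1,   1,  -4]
Cofactor expansion along row 1: det(A) = a₁₁M₁₁ - a₁₂M₁₂ + a₁₃M₁₃ - a₁₄M₁₄

M₁₁ = det[[-4, 2, 0]; [4, 4, -4]; [1, 1, -4]]
  = (-4)·((4)(-4) - (-4)(1)) - (2)·((4)(-4) - (-4)(1)) + (0)·((4)(1) - (4)(1))
  = (-4)(-12) - (2)(-12) + (0)(0)
  = 72
M₁₂ = det[[-2, 2, 0]; [1, 4, -4]; [-1, 1, -4]]
  = (-2)·((4)(-4) - (-4)(1)) - (2)·((1)(-4) - (-4)(-1)) + (0)·((1)(1) - (4)(-1))
  = (-2)(-12) - (2)(-8) + (0)(5)
  = 40
M₁₃ = det[[-2, -4, 0]; [1, 4, -4]; [-1, 1, -4]]
  = (-2)·((4)(-4) - (-4)(1)) - (-4)·((1)(-4) - (-4)(-1)) + (0)·((1)(1) - (4)(-1))
  = (-2)(-12) - (-4)(-8) + (0)(5)
  = -8
M₁₄ = det[[-2, -4, 2]; [1, 4, 4]; [-1, 1, 1]]
  = (-2)·((4)(1) - (4)(1)) - (-4)·((1)(1) - (4)(-1)) + (2)·((1)(1) - (4)(-1))
  = (-2)(0) - (-4)(5) + (2)(5)
  = 30

det(A) = (-1)(72) - (3)(40) + (-3)(-8) - (-2)(30) = -108

det(A) = -108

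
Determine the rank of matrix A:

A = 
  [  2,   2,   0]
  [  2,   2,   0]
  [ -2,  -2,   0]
Row reduce:
R2 → R2 - (1)·R1
R3 → R3 + (1)·R1
REF = 
  [  2,   2,   0]
  [  0,   0,   0]
  [  0,   0,   0]
Pivot columns: 1 → 1 pivot.

rank(A) = 1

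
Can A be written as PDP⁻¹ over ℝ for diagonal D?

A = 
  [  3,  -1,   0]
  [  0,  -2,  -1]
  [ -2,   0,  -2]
Yes

Characteristic polynomial: det(λI - A) = λ³ + λ² - 8λ - 10
By the rational root theorem any rational root is an integer dividing 10; none of those is a root, so p(λ) has no rational roots and hence (being an irreducible cubic) no repeated roots.
Discriminant of the cubic: Δ = 892
Δ > 0 ⇒ three distinct real eigenvalues: λ ≈ -2.598, -1.32, 2.917
Three distinct real eigenvalues, so A has 3 independent eigenvectors.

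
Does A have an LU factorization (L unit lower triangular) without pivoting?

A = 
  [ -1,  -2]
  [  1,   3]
Yes.
A[1,1] = -1 ≠ 0, so Gaussian elimination proceeds without a row swap: multiplier ℓ₂₁ = (1)/(-1) = -1, and U[2,2] = 3 - (-1)(-2) = 1.
L = 
  [  1,   0]
  [ -1,   1]
U = 
  [ -1,  -2]
  [  0,   1]
Check row 2 of LU: [(-1)(-1), (-1)(-2) + 1] = [1, 3] = row 2 of A ✓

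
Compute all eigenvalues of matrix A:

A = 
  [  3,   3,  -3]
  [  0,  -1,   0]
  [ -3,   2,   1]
λ = -1, 2 + √10, 2 - √10  (≈ -1, 5.162, -1.162)

Characteristic polynomial: det(λI - A) = λ³ - 3λ² - 10λ - 6
Testing integer divisors of the constant term: p(-1) = 0, so (λ + 1) is a factor:
p(λ) = (λ + 1)(λ² - 4λ - 6)
λ² - 4λ - 6 = 0  ⇒  λ = (4 ± √((-4)² - 4·(-6)))/2 = (4 ± √(40))/2
  = 2 + √10,  2 - √10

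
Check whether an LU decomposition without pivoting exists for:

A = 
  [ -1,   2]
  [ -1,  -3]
Yes.
A[1,1] = -1 ≠ 0, so Gaussian elimination proceeds without a row swap: multiplier ℓ₂₁ = (-1)/(-1) = 1, and U[2,2] = -3 - (1)(2) = -5.
L = 
  [  1,   0]
  [  1,   1]
U = 
  [ -1,   2]
  [  0,  -5]
Check row 2 of LU: [(1)(-1), (1)(2) + (-5)] = [-1, -3] = row 2 of A ✓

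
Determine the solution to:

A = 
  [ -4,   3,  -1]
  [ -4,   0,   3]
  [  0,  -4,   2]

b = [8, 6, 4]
x = [-3, -2, -2]

Row reduce the augmented matrix [A|b]:
R2 → R2 - (1)·R1
R3 → R3 - (4/3)·R2
REF = 
  [   -4,     3,    -1,     8]
  [    0,    -3,     4,    -2]
  [    0,     0, -10/3,  20/3]

Back-substitution:
x₃ = (20/3) / (-10/3) = -2
x₂ = (-2 - (4)(-2)) / (-3) = -2
x₁ = (8 - (3)(-2) - (-1)(-2)) / (-4) = -3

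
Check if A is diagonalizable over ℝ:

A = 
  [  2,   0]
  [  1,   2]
No

tr(A) = 4, det(A) = 4
Characteristic polynomial: λ² - tr(A)λ + det(A) = λ² - 4λ + 4
λ² - 4λ + 4 = (λ - 2)²
Eigenvalues: 2, 2
λ=2: alg. mult. = 2, geom. mult. = 2 - rank(A - (2)I) = 2 - 1 = 1
Sum of geometric multiplicities = 1 < n = 2, so there aren't enough independent eigenvectors.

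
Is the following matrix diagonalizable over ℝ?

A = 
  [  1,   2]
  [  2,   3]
Yes

tr(A) = 4, det(A) = -1
Characteristic polynomial: λ² - tr(A)λ + det(A) = λ² - 4λ - 1
λ² - 4λ - 1 = 0  ⇒  λ = (4 ± √((-4)² - 4·(-1)))/2 = (4 ± √(20))/2
  = 2 + √5,  2 - √5
Eigenvalues: 2 + √5, 2 - √5  (≈ 4.236, -0.2361)
The two irrational eigenvalues are distinct (simple), so each has alg. mult. = geom. mult. = 1.
Sum of geometric multiplicities equals n, so A has n independent eigenvectors.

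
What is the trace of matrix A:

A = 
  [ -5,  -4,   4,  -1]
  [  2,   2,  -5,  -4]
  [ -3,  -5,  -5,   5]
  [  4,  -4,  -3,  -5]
-13

tr(A) = -5 + 2 + -5 + -5 = -13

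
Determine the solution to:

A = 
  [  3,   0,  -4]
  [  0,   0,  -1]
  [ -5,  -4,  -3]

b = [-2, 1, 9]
Row reduce the augmented matrix [A|b]:
R3 → R3 + (5/3)·R1
Swap R2 ↔ R3
REF = 
  [    3,     0,    -4,    -2]
  [    0,    -4, -29/3,  17/3]
  [    0,     0,    -1,     1]

Back-substitution:
x₃ = 1 / (-1) = -1
x₂ = (17/3 - (-29/3)(-1)) / (-4) = 1
x₁ = (-2 - (0)(1) - (-4)(-1)) / 3 = -2

x = [-2, 1, -1]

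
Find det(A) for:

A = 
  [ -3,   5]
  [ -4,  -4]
32

For a 2×2 matrix, det = ad - bc = (-3)(-4) - (5)(-4) = 32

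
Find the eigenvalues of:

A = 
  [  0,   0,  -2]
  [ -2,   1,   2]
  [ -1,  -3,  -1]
λ = -2, 1 + i√6, 1 - i√6  (≈ -2, 1 + 2.449i, 1 - 2.449i)

Characteristic polynomial: det(λI - A) = λ³ + 3λ + 14
Testing integer divisors of the constant term: p(-2) = 0, so (λ + 2) is a factor:
p(λ) = (λ + 2)(λ² - 2λ + 7)
λ² - 2λ + 7 = 0  ⇒  λ = (2 ± √((-2)² - 4·(7)))/2 = (2 ± √(-24))/2
  = 1 + i√6,  1 - i√6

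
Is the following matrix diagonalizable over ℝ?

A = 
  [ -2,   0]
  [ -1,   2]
Yes

tr(A) = 0, det(A) = -4
Characteristic polynomial: λ² - tr(A)λ + det(A) = λ² - 4
λ² - 4 = (λ + 2)(λ - 2)
Eigenvalues: 2, -2
λ=-2: alg. mult. = 1, geom. mult. = 2 - rank(A - (-2)I) = 2 - 1 = 1
λ=2: alg. mult. = 1, geom. mult. = 2 - rank(A - (2)I) = 2 - 1 = 1
Sum of geometric multiplicities equals n, so A has n independent eigenvectors.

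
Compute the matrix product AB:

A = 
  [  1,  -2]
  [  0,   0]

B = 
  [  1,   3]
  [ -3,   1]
A is 2×2 and B is 2×2, so AB is 2×2. Each entry is (row of A)·(column of B):
AB[1,1] = (1)(1) + (-2)(-3) = 7
AB[1,2] = (1)(3) + (-2)(1) = 1
AB[2,1] = (0)(1) + (0)(-3) = 0
AB[2,2] = (0)(3) + (0)(1) = 0

AB = 
  [  7,   1]
  [  0,   0]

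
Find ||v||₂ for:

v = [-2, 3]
3.606

||v||₂ = √((-2)² + (3)²) = √13 = 3.606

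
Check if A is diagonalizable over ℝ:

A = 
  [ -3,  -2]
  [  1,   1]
Yes

tr(A) = -2, det(A) = -1
Characteristic polynomial: λ² - tr(A)λ + det(A) = λ² + 2λ - 1
λ² + 2λ - 1 = 0  ⇒  λ = (-2 ± √((2)² - 4·(-1)))/2 = (-2 ± √(8))/2
  = -1 + √2,  -1 - √2
Eigenvalues: -1 + √2, -1 - √2  (≈ 0.4142, -2.414)
The two irrational eigenvalues are distinct (simple), so each has alg. mult. = geom. mult. = 1.
Sum of geometric multiplicities equals n, so A has n independent eigenvectors.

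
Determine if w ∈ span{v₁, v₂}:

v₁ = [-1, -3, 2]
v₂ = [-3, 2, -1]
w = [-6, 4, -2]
Yes

Form the augmented matrix and row-reduce:
[v₁|v₂|w] = 
  [ -1,  -3,  -6]
  [ -3,   2,   4]
  [  2,  -1,  -2]
R2 → R2 - (3)·R1
R3 → R3 + (2)·R1
R3 → R3 + (7/11)·R2
REF = 
  [ -1,  -3,  -6]
  [  0,  11,  22]
  [  0,   0,   0]

No row of the form [0 0 | nonzero], so the system is consistent. Back-substitution gives c₁ = 0, c₂ = 2: w = (0)·v₁ + (2)·v₂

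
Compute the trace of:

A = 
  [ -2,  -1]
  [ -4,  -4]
-6

tr(A) = -2 + -4 = -6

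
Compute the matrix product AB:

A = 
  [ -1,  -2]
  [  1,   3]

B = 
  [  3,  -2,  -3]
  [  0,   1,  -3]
A is 2×2 and B is 2×3, so AB is 2×3. Each entry is (row of A)·(column of B):
AB[1,1] = (-1)(3) + (-2)(0) = -3
AB[1,2] = (-1)(-2) + (-2)(1) = 0
AB[1,3] = (-1)(-3) + (-2)(-3) = 9
AB[2,1] = (1)(3) + (3)(0) = 3
AB[2,2] = (1)(-2) + (3)(1) = 1
AB[2,3] = (1)(-3) + (3)(-3) = -12

AB = 
  [ -3,   0,   9]
  [  3,   1, -12]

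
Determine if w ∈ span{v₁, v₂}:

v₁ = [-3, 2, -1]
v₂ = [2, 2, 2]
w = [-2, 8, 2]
Yes

Form the augmented matrix and row-reduce:
[v₁|v₂|w] = 
  [ -3,   2,  -2]
  [  2,   2,   8]
  [ -1,   2,   2]
R2 → R2 + (2/3)·R1
R3 → R3 - (1/3)·R1
R3 → R3 - (2/5)·R2
REF = 
  [  -3,    2,   -2]
  [   0, 10/3, 20/3]
  [   0,    0,    0]

No row of the form [0 0 | nonzero], so the system is consistent. Back-substitution gives c₁ = 2, c₂ = 2: w = (2)·v₁ + (2)·v₂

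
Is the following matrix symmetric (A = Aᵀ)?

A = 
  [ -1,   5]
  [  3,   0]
No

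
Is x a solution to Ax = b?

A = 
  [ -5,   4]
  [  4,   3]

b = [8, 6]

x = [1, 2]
No

Ax = [3, 10] ≠ b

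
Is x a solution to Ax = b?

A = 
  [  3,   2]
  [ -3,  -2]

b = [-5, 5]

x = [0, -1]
No

Ax = [-2, 2] ≠ b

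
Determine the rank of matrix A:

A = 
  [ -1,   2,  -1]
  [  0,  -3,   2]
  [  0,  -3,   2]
Row reduce:
R3 → R3 - (1)·R2
REF = 
  [ -1,   2,  -1]
  [  0,  -3,   2]
  [  0,   0,   0]
Pivot columns: 1, 2 → 2 pivots.

rank(A) = 2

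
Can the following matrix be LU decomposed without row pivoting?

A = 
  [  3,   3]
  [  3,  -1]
Yes.
A[1,1] = 3 ≠ 0, so Gaussian elimination proceeds without a row swap: multiplier ℓ₂₁ = (3)/(3) = 1, and U[2,2] = -1 - (1)(3) = -4.
L = 
  [  1,   0]
  [  1,   1]
U = 
  [  3,   3]
  [  0,  -4]
Check row 2 of LU: [(1)(3), (1)(3) + (-4)] = [3, -1] = row 2 of A ✓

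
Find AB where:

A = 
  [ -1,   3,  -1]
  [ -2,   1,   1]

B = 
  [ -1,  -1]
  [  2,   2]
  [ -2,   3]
AB = 
  [  9,   4]
  [  2,   7]

A is 2×3 and B is 3×2, so AB is 2×2. Each entry is (row of A)·(column of B):
AB[1,1] = (-1)(-1) + (3)(2) + (-1)(-2) = 9
AB[1,2] = (-1)(-1) + (3)(2) + (-1)(3) = 4
AB[2,1] = (-2)(-1) + (1)(2) + (1)(-2) = 2
AB[2,2] = (-2)(-1) + (1)(2) + (1)(3) = 7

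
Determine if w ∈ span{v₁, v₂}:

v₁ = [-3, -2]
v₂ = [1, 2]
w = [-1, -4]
Yes

Form the augmented matrix and row-reduce:
[v₁|v₂|w] = 
  [ -3,   1,  -1]
  [ -2,   2,  -4]
R2 → R2 - (2/3)·R1
REF = 
  [   -3,     1,    -1]
  [    0,   4/3, -10/3]

No row of the form [0 0 | nonzero], so the system is consistent. Back-substitution gives c₁ = -1/2, c₂ = -5/2: w = (-1/2)·v₁ + (-5/2)·v₂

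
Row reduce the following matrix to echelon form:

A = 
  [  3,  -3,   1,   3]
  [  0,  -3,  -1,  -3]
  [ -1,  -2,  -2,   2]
Row operations:
R3 → R3 + (1/3)·R1
R3 → R3 - (1)·R2

Resulting echelon form:
REF = 
  [   3,   -3,    1,    3]
  [   0,   -3,   -1,   -3]
  [   0,    0, -2/3,    6]

Rank = 3 (number of non-zero pivot rows).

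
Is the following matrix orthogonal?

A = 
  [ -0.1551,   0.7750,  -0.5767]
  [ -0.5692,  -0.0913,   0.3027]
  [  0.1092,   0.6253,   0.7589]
No

AᵀA = 
  [  0.3600,   0,   0]
  [  0,   1,   0]
  [  0,   0,   1.0001]
≠ I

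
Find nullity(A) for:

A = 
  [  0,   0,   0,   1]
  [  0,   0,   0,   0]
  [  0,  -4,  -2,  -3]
nullity(A) = 2

Row reduce:
Swap R1 ↔ R3
Swap R2 ↔ R3
REF = 
  [  0,  -4,  -2,  -3]
  [  0,   0,   0,   1]
  [  0,   0,   0,   0]
Pivot columns: 2, 4 → 2 pivots.
rank(A) = 2, so nullity(A) = 4 - 2 = 2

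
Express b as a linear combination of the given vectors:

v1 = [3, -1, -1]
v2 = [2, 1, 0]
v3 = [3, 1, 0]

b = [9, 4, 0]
c1 = 0, c2 = 3, c3 = 1

b = 0·v1 + 3·v2 + 1·v3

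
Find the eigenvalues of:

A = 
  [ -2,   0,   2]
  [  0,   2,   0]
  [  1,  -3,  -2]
λ = 2, -2 + √2, -2 - √2  (≈ 2, -0.5858, -3.414)

Characteristic polynomial: det(λI - A) = λ³ + 2λ² - 6λ - 4
Testing integer divisors of the constant term: p(2) = 0, so (λ - 2) is a factor:
p(λ) = (λ - 2)(λ² + 4λ + 2)
λ² + 4λ + 2 = 0  ⇒  λ = (-4 ± √((4)² - 4·(2)))/2 = (-4 ± √(8))/2
  = -2 + √2,  -2 - √2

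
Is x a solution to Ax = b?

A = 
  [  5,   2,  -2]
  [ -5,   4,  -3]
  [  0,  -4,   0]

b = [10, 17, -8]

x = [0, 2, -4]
No

Ax = [12, 20, -8] ≠ b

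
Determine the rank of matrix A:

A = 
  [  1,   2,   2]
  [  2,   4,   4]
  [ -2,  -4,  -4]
rank(A) = 1

Row reduce:
R2 → R2 - (2)·R1
R3 → R3 + (2)·R1
REF = 
  [  1,   2,   2]
  [  0,   0,   0]
  [  0,   0,   0]
Pivot columns: 1 → 1 pivot.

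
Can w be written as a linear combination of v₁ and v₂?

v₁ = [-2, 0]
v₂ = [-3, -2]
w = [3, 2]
Yes

Form the augmented matrix and row-reduce:
[v₁|v₂|w] = 
  [ -2,  -3,   3]
  [  0,  -2,   2]
(already in echelon form — no row operations needed)

No row of the form [0 0 | nonzero], so the system is consistent. Back-substitution gives c₁ = 0, c₂ = -1: w = (0)·v₁ + (-1)·v₂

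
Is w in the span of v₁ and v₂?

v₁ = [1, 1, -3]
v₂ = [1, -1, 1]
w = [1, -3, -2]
No

Form the augmented matrix and row-reduce:
[v₁|v₂|w] = 
  [  1,   1,   1]
  [  1,  -1,  -3]
  [ -3,   1,  -2]
R2 → R2 - (1)·R1
R3 → R3 + (3)·R1
R3 → R3 + (2)·R2
REF = 
  [  1,   1,   1]
  [  0,  -2,  -4]
  [  0,   0,  -7]

Row 3 reads [0 0 | -7], i.e. 0 = -7, so the system is inconsistent and w ∉ span{v₁, v₂}.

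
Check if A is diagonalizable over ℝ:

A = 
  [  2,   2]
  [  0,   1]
Yes

tr(A) = 3, det(A) = 2
Characteristic polynomial: λ² - tr(A)λ + det(A) = λ² - 3λ + 2
λ² - 3λ + 2 = (λ - 1)(λ - 2)
Eigenvalues: 2, 1
λ=1: alg. mult. = 1, geom. mult. = 2 - rank(A - (1)I) = 2 - 1 = 1
λ=2: alg. mult. = 1, geom. mult. = 2 - rank(A - (2)I) = 2 - 1 = 1
Sum of geometric multiplicities equals n, so A has n independent eigenvectors.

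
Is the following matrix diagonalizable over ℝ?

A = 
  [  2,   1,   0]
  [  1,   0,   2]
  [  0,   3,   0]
Yes

Characteristic polynomial: det(λI - A) = λ³ - 2λ² - 7λ + 12
Testing integer divisors of the constant term: p(3) = 0, so (λ - 3) is a factor:
p(λ) = (λ - 3)(λ² + λ - 4)
λ² + λ - 4 = 0  ⇒  λ = (-1 ± √((1)² - 4·(-4)))/2 = (-1 ± √(17))/2
  = (-1 + √17)/2,  (-1 - √17)/2
Eigenvalues: 3, (-1 + √17)/2, (-1 - √17)/2  (≈ 3, 1.562, -2.562)
The two irrational eigenvalues are distinct (simple), so each has alg. mult. = geom. mult. = 1.
λ=3: alg. mult. = 1, geom. mult. = 3 - rank(A - (3)I) = 3 - 2 = 1
Sum of geometric multiplicities equals n, so A has n independent eigenvectors.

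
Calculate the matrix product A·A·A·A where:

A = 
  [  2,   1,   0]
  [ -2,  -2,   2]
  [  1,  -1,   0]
A² = A·A:
A²[1,1] = (2)(2) + (1)(-2) + (0)(1) = 2
A²[1,2] = (2)(1) + (1)(-2) + (0)(-1) = 0
A²[1,3] = (2)(0) + (1)(2) + (0)(0) = 2
A²[2,1] = (-2)(2) + (-2)(-2) + (2)(1) = 2
A²[2,2] = (-2)(1) + (-2)(-2) + (2)(-1) = 0
A²[2,3] = (-2)(0) + (-2)(2) + (2)(0) = -4
A²[3,1] = (1)(2) + (-1)(-2) + (0)(1) = 4
A²[3,2] = (1)(1) + (-1)(-2) + (0)(-1) = 3
A²[3,3] = (1)(0) + (-1)(2) + (0)(0) = -2
A² = 
  [  2,   0,   2]
  [  2,   0,  -4]
  [  4,   3,  -2]

A^3 = A^2·A:
A^3[1,1] = (2)(2) + (0)(-2) + (2)(1) = 6
A^3[1,2] = (2)(1) + (0)(-2) + (2)(-1) = 0
A^3[1,3] = (2)(0) + (0)(2) + (2)(0) = 0
A^3[2,1] = (2)(2) + (0)(-2) + (-4)(1) = 0
A^3[2,2] = (2)(1) + (0)(-2) + (-4)(-1) = 6
A^3[2,3] = (2)(0) + (0)(2) + (-4)(0) = 0
A^3[3,1] = (4)(2) + (3)(-2) + (-2)(1) = 0
A^3[3,2] = (4)(1) + (3)(-2) + (-2)(-1) = 0
A^3[3,3] = (4)(0) + (3)(2) + (-2)(0) = 6
A^3 = 
  [  6,   0,   0]
  [  0,   6,   0]
  [  0,   0,   6]

A^4 = A^3·A:
A^4[1,1] = (6)(2) + (0)(-2) + (0)(1) = 12
A^4[1,2] = (6)(1) + (0)(-2) + (0)(-1) = 6
A^4[1,3] = (6)(0) + (0)(2) + (0)(0) = 0
A^4[2,1] = (0)(2) + (6)(-2) + (0)(1) = -12
A^4[2,2] = (0)(1) + (6)(-2) + (0)(-1) = -12
A^4[2,3] = (0)(0) + (6)(2) + (0)(0) = 12
A^4[3,1] = (0)(2) + (0)(-2) + (6)(1) = 6
A^4[3,2] = (0)(1) + (0)(-2) + (6)(-1) = -6
A^4[3,3] = (0)(0) + (0)(2) + (6)(0) = 0
A^4 = 
  [ 12,   6,   0]
  [-12, -12,  12]
  [  6,  -6,   0]

Therefore
A^4 = 
  [ 12,   6,   0]
  [-12, -12,  12]
  [  6,  -6,   0]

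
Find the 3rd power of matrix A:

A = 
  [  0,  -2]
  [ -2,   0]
A² = A·A:
A²[1,1] = (0)(0) + (-2)(-2) = 4
A²[1,2] = (0)(-2) + (-2)(0) = 0
A²[2,1] = (-2)(0) + (0)(-2) = 0
A²[2,2] = (-2)(-2) + (0)(0) = 4
A² = 
  [  4,   0]
  [  0,   4]

A^3 = A^2·A:
A^3[1,1] = (4)(0) + (0)(-2) = 0
A^3[1,2] = (4)(-2) + (0)(0) = -8
A^3[2,1] = (0)(0) + (4)(-2) = -8
A^3[2,2] = (0)(-2) + (4)(0) = 0
A^3 = 
  [  0,  -8]
  [ -8,   0]

Therefore
A^3 = 
  [  0,  -8]
  [ -8,   0]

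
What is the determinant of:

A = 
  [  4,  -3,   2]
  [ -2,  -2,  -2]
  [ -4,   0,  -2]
-12

Cofactor expansion along row 1:
det(A) = (4)·((-2)(-2) - (-2)(0)) - (-3)·((-2)(-2) - (-2)(-4)) + (2)·((-2)(0) - (-2)(-4))
  = (4)(4) - (-3)(-4) + (2)(-8)
  = -12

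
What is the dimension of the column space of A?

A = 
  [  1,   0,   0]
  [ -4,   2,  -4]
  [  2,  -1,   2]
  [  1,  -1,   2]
dim(Col(A)) = 2

Row reduce:
R2 → R2 + (4)·R1
R3 → R3 - (2)·R1
R4 → R4 - (1)·R1
R3 → R3 + (1/2)·R2
R4 → R4 + (1/2)·R2
REF = 
  [  1,   0,   0]
  [  0,   2,  -4]
  [  0,   0,   0]
  [  0,   0,   0]
Pivot columns: 1, 2 → 2 pivots.
dim(Col(A)) = number of pivot columns = 2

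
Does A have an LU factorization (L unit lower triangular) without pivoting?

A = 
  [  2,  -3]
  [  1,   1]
Yes.
A[1,1] = 2 ≠ 0, so Gaussian elimination proceeds without a row swap: multiplier ℓ₂₁ = (1)/(2) = 1/2, and U[2,2] = 1 - (1/2)(-3) = 5/2.
L = 
  [  1,   0]
  [1/2,   1]
U = 
  [  2,  -3]
  [  0, 5/2]
Check row 2 of LU: [(1/2)(2), (1/2)(-3) + (5/2)] = [1, 1] = row 2 of A ✓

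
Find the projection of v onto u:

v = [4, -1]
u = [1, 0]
v·u = (4)(1) + (-1)(0) = 4
u·u = (1)² + (0)² = 1
proj_u(v) = (v·u / u·u) × u = (4/1) × u = (4) × u

proj_u(v) = [4, 0]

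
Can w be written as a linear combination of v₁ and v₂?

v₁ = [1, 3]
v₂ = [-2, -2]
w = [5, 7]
Yes

Form the augmented matrix and row-reduce:
[v₁|v₂|w] = 
  [  1,  -2,   5]
  [  3,  -2,   7]
R2 → R2 - (3)·R1
REF = 
  [  1,  -2,   5]
  [  0,   4,  -8]

No row of the form [0 0 | nonzero], so the system is consistent. Back-substitution gives c₁ = 1, c₂ = -2: w = (1)·v₁ + (-2)·v₂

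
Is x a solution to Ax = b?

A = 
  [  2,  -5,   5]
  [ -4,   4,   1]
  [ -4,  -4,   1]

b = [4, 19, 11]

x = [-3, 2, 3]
No

Ax = [-1, 23, 7] ≠ b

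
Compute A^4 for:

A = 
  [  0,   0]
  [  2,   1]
A² = A·A:
A²[1,1] = (0)(0) + (0)(2) = 0
A²[1,2] = (0)(0) + (0)(1) = 0
A²[2,1] = (2)(0) + (1)(2) = 2
A²[2,2] = (2)(0) + (1)(1) = 1
A² = 
  [  0,   0]
  [  2,   1]

A^3 = A^2·A:
A^3[1,1] = (0)(0) + (0)(2) = 0
A^3[1,2] = (0)(0) + (0)(1) = 0
A^3[2,1] = (2)(0) + (1)(2) = 2
A^3[2,2] = (2)(0) + (1)(1) = 1
A^3 = 
  [  0,   0]
  [  2,   1]

A^4 = A^3·A:
A^4[1,1] = (0)(0) + (0)(2) = 0
A^4[1,2] = (0)(0) + (0)(1) = 0
A^4[2,1] = (2)(0) + (1)(2) = 2
A^4[2,2] = (2)(0) + (1)(1) = 1
A^4 = 
  [  0,   0]
  [  2,   1]

Therefore
A^4 = 
  [  0,   0]
  [  2,   1]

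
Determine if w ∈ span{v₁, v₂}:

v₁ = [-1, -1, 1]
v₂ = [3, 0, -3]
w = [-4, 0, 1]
No

Form the augmented matrix and row-reduce:
[v₁|v₂|w] = 
  [ -1,   3,  -4]
  [ -1,   0,   0]
  [  1,  -3,   1]
R2 → R2 - (1)·R1
R3 → R3 + (1)·R1
REF = 
  [ -1,   3,  -4]
  [  0,  -3,   4]
  [  0,   0,  -3]

Row 3 reads [0 0 | -3], i.e. 0 = -3, so the system is inconsistent and w ∉ span{v₁, v₂}.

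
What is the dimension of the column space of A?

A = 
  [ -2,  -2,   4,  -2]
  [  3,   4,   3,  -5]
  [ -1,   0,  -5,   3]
dim(Col(A)) = 3

Row reduce:
R2 → R2 + (3/2)·R1
R3 → R3 - (1/2)·R1
R3 → R3 - (1)·R2
REF = 
  [ -2,  -2,   4,  -2]
  [  0,   1,   9,  -8]
  [  0,   0, -16,  12]
Pivot columns: 1, 2, 3 → 3 pivots.
dim(Col(A)) = number of pivot columns = 3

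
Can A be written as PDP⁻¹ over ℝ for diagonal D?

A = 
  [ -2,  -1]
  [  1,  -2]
No

tr(A) = -4, det(A) = 5
Characteristic polynomial: λ² - tr(A)λ + det(A) = λ² + 4λ + 5
λ² + 4λ + 5 = 0  ⇒  λ = (-4 ± √((4)² - 4·(5)))/2 = (-4 ± √(-4))/2
  = -2 + i,  -2 - i
Eigenvalues: -2 + i, -2 - i  (≈ -2 + 1i, -2 - 1i)
Has complex eigenvalues (not diagonalizable over ℝ).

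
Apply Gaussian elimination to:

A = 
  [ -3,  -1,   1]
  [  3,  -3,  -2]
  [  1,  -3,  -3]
Row operations:
R2 → R2 + (1)·R1
R3 → R3 + (1/3)·R1
R3 → R3 - (5/6)·R2

Resulting echelon form:
REF = 
  [   -3,    -1,     1]
  [    0,    -4,    -1]
  [    0,     0, -11/6]

Rank = 3 (number of non-zero pivot rows).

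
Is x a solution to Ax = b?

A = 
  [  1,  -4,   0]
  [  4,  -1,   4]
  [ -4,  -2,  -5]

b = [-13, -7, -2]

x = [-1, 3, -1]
No

Ax = [-13, -11, 3] ≠ b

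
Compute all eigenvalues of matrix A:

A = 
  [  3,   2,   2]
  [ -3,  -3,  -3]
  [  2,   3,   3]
Characteristic polynomial: det(λI - A) = λ³ - 3λ² + 2λ
The constant term is 0, so λ = 0 is a root: p(λ) = λ(λ² - 3λ + 2)
λ² - 3λ + 2 = (λ - 1)(λ - 2)

λ = 0, 2, 1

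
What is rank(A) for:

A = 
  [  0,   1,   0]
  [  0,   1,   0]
Row reduce:
R2 → R2 - (1)·R1
REF = 
  [  0,   1,   0]
  [  0,   0,   0]
Pivot columns: 2 → 1 pivot.

rank(A) = 1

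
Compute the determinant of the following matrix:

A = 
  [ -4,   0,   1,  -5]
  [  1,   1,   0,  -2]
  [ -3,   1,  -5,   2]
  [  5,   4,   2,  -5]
Cofactor expansion along row 1: det(A) = a₁₁M₁₁ - a₁₂M₁₂ + a₁₃M₁₃ - a₁₄M₁₄

M₁₁ = det[[1, 0, -2]; [1, -5, 2]; [4, 2, -5]]
  = (1)·((-5)(-5) - (2)(2)) - (0)·((1)(-5) - (2)(4)) + (-2)·((1)(2) - (-5)(4))
  = (1)(21) - (0)(-13) + (-2)(22)
  = -23
M₁₂ = det[[1, 0, -2]; [-3, -5, 2]; [5, 2, -5]]
  = (1)·((-5)(-5) - (2)(2)) - (0)·((-3)(-5) - (2)(5)) + (-2)·((-3)(2) - (-5)(5))
  = (1)(21) - (0)(5) + (-2)(19)
  = -17
M₁₃ = det[[1, 1, -2]; [-3, 1, 2]; [5, 4, -5]]
  = (1)·((1)(-5) - (2)(4)) - (1)·((-3)(-5) - (2)(5)) + (-2)·((-3)(4) - (1)(5))
  = (1)(-13) - (1)(5) + (-2)(-17)
  = 16
M₁₄ = det[[1, 1, 0]; [-3, 1, -5]; [5, 4, 2]]
  = (1)·((1)(2) - (-5)(4)) - (1)·((-3)(2) - (-5)(5)) + (0)·((-3)(4) - (1)(5))
  = (1)(22) - (1)(19) + (0)(-17)
  = 3

det(A) = (-4)(-23) - (0)(-17) + (1)(16) - (-5)(3) = 123

det(A) = 123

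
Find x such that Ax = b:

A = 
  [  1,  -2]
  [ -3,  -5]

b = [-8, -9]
x = [-2, 3]

Row reduce the augmented matrix [A|b]:
R2 → R2 + (3)·R1
REF = 
  [  1,  -2,  -8]
  [  0, -11, -33]

Back-substitution:
x₂ = (-33) / (-11) = 3
x₁ = (-8 - (-2)(3)) / 1 = -2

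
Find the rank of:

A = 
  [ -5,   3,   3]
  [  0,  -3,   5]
rank(A) = 2

Row reduce:
(no row operations needed)
REF = 
  [ -5,   3,   3]
  [  0,  -3,   5]
Pivot columns: 1, 2 → 2 pivots.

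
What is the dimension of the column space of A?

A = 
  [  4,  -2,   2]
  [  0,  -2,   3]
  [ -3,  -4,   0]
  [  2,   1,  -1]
dim(Col(A)) = 3

Row reduce:
R3 → R3 + (3/4)·R1
R4 → R4 - (1/2)·R1
R3 → R3 - (11/4)·R2
R4 → R4 + (1)·R2
R4 → R4 + (4/27)·R3
REF = 
  [    4,    -2,     2]
  [    0,    -2,     3]
  [    0,     0, -27/4]
  [    0,     0,     0]
Pivot columns: 1, 2, 3 → 3 pivots.
dim(Col(A)) = number of pivot columns = 3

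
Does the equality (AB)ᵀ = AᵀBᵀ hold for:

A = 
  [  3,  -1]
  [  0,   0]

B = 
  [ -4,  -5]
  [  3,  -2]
No

(AB)ᵀ = 
  [-15,   0]
  [-13,   0]

AᵀBᵀ = 
  [-12,   9]
  [  4,  -3]

The two matrices differ, so (AB)ᵀ ≠ AᵀBᵀ in general. The correct identity is (AB)ᵀ = BᵀAᵀ.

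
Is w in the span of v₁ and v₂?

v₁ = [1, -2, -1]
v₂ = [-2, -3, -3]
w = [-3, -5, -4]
No

Form the augmented matrix and row-reduce:
[v₁|v₂|w] = 
  [  1,  -2,  -3]
  [ -2,  -3,  -5]
  [ -1,  -3,  -4]
R2 → R2 + (2)·R1
R3 → R3 + (1)·R1
R3 → R3 - (5/7)·R2
REF = 
  [  1,  -2,  -3]
  [  0,  -7, -11]
  [  0,   0, 6/7]

Row 3 reads [0 0 | 6/7], i.e. 0 = 6/7, so the system is inconsistent and w ∉ span{v₁, v₂}.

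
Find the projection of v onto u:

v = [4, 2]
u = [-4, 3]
proj_u(v) = [8/5, -6/5]

v·u = (4)(-4) + (2)(3) = -10
u·u = (-4)² + (3)² = 25
proj_u(v) = (v·u / u·u) × u = (-10/25) × u = (-2/5) × u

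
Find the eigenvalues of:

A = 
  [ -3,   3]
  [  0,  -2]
λ = -2, -3

tr(A) = -5, det(A) = 6
Characteristic polynomial: λ² - tr(A)λ + det(A) = λ² + 5λ + 6
λ² + 5λ + 6 = (λ + 3)(λ + 2)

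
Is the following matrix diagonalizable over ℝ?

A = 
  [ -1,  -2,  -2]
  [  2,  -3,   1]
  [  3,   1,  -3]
No

Characteristic polynomial: det(λI - A) = λ³ + 7λ² + 24λ + 48
Testing integer divisors of the constant term: p(-4) = 0, so (λ + 4) is a factor:
p(λ) = (λ + 4)(λ² + 3λ + 12)
λ² + 3λ + 12 = 0  ⇒  λ = (-3 ± √((3)² - 4·(12)))/2 = (-3 ± √(-39))/2
  = (-3 + i√39)/2,  (-3 - i√39)/2
Eigenvalues: -4, (-3 + i√39)/2, (-3 - i√39)/2  (≈ -4, -1.5 + 3.122i, -1.5 - 3.122i)
Has complex eigenvalues (not diagonalizable over ℝ).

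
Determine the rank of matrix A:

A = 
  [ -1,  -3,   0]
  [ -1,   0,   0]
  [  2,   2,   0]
Row reduce:
R2 → R2 - (1)·R1
R3 → R3 + (2)·R1
R3 → R3 + (4/3)·R2
REF = 
  [ -1,  -3,   0]
  [  0,   3,   0]
  [  0,   0,   0]
Pivot columns: 1, 2 → 2 pivots.

rank(A) = 2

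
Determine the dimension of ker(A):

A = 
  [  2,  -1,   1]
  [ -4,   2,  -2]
nullity(A) = 2

Row reduce:
R2 → R2 + (2)·R1
REF = 
  [  2,  -1,   1]
  [  0,   0,   0]
Pivot columns: 1 → 1 pivot.
rank(A) = 1, so nullity(A) = 3 - 1 = 2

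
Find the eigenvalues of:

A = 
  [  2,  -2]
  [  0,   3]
tr(A) = 5, det(A) = 6
Characteristic polynomial: λ² - tr(A)λ + det(A) = λ² - 5λ + 6
λ² - 5λ + 6 = (λ - 2)(λ - 3)

λ = 3, 2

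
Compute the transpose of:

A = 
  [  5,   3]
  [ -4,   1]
Aᵀ = 
  [  5,  -4]
  [  3,   1]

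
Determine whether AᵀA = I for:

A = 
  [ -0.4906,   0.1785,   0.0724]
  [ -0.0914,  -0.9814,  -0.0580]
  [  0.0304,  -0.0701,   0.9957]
No

AᵀA = 
  [  0.2500,   0,   0.0001]
  [  0,   0.9999,   0]
  [  0.0001,   0,   1]
≠ I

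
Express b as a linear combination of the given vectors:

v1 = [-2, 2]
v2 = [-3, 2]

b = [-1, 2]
c1 = 2, c2 = -1

b = 2·v1 + -1·v2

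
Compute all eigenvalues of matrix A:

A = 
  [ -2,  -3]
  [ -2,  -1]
tr(A) = -3, det(A) = -4
Characteristic polynomial: λ² - tr(A)λ + det(A) = λ² + 3λ - 4
λ² + 3λ - 4 = (λ + 4)(λ - 1)

λ = 1, -4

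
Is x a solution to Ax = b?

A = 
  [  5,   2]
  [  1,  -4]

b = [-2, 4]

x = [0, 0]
No

Ax = [0, 0] ≠ b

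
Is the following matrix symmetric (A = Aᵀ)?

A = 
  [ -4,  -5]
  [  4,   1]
No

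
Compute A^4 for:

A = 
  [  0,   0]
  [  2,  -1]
A^4 = 
  [  0,   0]
  [ -2,   1]

A² = A·A:
A²[1,1] = (0)(0) + (0)(2) = 0
A²[1,2] = (0)(0) + (0)(-1) = 0
A²[2,1] = (2)(0) + (-1)(2) = -2
A²[2,2] = (2)(0) + (-1)(-1) = 1
A² = 
  [  0,   0]
  [ -2,   1]

A^3 = A^2·A:
A^3[1,1] = (0)(0) + (0)(2) = 0
A^3[1,2] = (0)(0) + (0)(-1) = 0
A^3[2,1] = (-2)(0) + (1)(2) = 2
A^3[2,2] = (-2)(0) + (1)(-1) = -1
A^3 = 
  [  0,   0]
  [  2,  -1]

A^4 = A^3·A:
A^4[1,1] = (0)(0) + (0)(2) = 0
A^4[1,2] = (0)(0) + (0)(-1) = 0
A^4[2,1] = (2)(0) + (-1)(2) = -2
A^4[2,2] = (2)(0) + (-1)(-1) = 1
A^4 = 
  [  0,   0]
  [ -2,   1]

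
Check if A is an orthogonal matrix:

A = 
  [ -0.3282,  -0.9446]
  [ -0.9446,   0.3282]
Yes

AᵀA = 
  [  1,   0]
  [  0,   1]
≈ I (equal to I up to the 4-dp rounding of the entries)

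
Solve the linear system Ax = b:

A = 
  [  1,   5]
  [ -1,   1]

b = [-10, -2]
Row reduce the augmented matrix [A|b]:
R2 → R2 + (1)·R1
REF = 
  [  1,   5, -10]
  [  0,   6, -12]

Back-substitution:
x₂ = (-12) / 6 = -2
x₁ = (-10 - (5)(-2)) / 1 = 0

x = [0, -2]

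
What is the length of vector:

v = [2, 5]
5.385

||v||₂ = √((2)² + (5)²) = √29 = 5.385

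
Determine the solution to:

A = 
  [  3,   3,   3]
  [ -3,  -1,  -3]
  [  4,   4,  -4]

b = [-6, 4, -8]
Row reduce the augmented matrix [A|b]:
R2 → R2 + (1)·R1
R3 → R3 - (4/3)·R1
REF = 
  [  3,   3,   3,  -6]
  [  0,   2,   0,  -2]
  [  0,   0,  -8,   0]

Back-substitution:
x₃ = 0 / (-8) = 0
x₂ = (-2 - (0)(0)) / 2 = -1
x₁ = (-6 - (3)(-1) - (3)(0)) / 3 = -1

x = [-1, -1, 0]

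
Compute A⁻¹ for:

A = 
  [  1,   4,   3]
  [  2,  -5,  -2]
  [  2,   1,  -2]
det(A) = (1)·((-5)(-2) - (-2)(1)) - (4)·((2)(-2) - (-2)(2)) + (3)·((2)(1) - (-5)(2))
  = (1)(12) - (4)(0) + (3)(12)
  = 48
det(A) = 48 ≠ 0, so A is invertible.

Cofactors Cᵢⱼ = (-1)ⁱ⁺ʲ·Mᵢⱼ:
C = 
  [ 12,   0,  12]
  [ 11,  -8,   7]
  [  7,   8, -13]

adj(A) = Cᵀ:
adj(A) = 
  [ 12,  11,   7]
  [  0,  -8,   8]
  [ 12,   7, -13]

A⁻¹ = (1/48) · adj(A):
A⁻¹ = 
  [   1/4,  11/48,   7/48]
  [     0,   -1/6,    1/6]
  [   1/4,   7/48, -13/48]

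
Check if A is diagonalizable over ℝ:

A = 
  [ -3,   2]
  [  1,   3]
Yes

tr(A) = 0, det(A) = -11
Characteristic polynomial: λ² - tr(A)λ + det(A) = λ² - 11
λ² - 11 = 0  ⇒  λ = (0 ± √((0)² - 4·(-11)))/2 = (0 ± √(44))/2
  = √11,  -√11
Eigenvalues: √11, -√11  (≈ 3.317, -3.317)
The two irrational eigenvalues are distinct (simple), so each has alg. mult. = geom. mult. = 1.
Sum of geometric multiplicities equals n, so A has n independent eigenvectors.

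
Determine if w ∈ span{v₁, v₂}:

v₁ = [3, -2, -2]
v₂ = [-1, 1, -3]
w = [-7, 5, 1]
Yes

Form the augmented matrix and row-reduce:
[v₁|v₂|w] = 
  [  3,  -1,  -7]
  [ -2,   1,   5]
  [ -2,  -3,   1]
R2 → R2 + (2/3)·R1
R3 → R3 + (2/3)·R1
R3 → R3 + (11)·R2
REF = 
  [  3,  -1,  -7]
  [  0, 1/3, 1/3]
  [  0,   0,   0]

No row of the form [0 0 | nonzero], so the system is consistent. Back-substitution gives c₁ = -2, c₂ = 1: w = (-2)·v₁ + (1)·v₂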